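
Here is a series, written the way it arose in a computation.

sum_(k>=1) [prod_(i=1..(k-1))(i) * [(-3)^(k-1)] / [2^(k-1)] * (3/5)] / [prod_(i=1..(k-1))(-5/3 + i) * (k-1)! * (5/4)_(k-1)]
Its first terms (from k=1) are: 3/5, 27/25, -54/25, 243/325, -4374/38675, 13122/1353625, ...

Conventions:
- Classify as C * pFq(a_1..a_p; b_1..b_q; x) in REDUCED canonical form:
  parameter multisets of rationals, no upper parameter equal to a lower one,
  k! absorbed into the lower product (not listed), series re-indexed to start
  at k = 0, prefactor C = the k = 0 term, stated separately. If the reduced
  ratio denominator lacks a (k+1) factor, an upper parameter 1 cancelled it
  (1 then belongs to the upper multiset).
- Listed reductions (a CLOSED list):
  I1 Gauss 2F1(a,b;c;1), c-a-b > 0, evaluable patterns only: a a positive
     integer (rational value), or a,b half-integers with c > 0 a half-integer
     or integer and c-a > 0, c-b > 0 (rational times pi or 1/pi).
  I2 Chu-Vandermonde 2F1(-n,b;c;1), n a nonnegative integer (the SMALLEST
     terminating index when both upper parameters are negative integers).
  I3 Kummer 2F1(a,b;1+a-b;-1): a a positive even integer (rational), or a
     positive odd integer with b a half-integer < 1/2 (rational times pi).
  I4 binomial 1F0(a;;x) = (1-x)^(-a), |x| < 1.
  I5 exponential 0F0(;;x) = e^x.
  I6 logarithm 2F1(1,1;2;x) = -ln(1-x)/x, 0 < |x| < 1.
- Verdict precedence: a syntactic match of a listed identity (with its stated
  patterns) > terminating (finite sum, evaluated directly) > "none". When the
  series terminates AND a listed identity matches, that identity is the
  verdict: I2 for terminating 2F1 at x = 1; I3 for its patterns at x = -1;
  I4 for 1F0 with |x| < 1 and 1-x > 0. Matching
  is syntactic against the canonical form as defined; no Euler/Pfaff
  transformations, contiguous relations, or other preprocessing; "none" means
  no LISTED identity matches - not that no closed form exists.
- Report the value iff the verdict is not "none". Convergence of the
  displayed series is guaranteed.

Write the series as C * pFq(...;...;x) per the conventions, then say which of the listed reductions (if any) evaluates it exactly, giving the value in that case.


At argument -3/2: a 1F2 with upper {1}, lower {-2/3, 5/4}, scaled by C = 3/5. Verdict: none - this 1F2 at x = -3/2 matches no listed pattern, and upper {1} holds no stopper.

The tell: t_0 = 3/5 here, and the lower running product (prefactor 3/5) is a rising factorial.
Term ratio: r(k) = (-3/2) * (k+1) / [(k-2/3) (k+5/4) (k+1)] - rational in k, leading ratio (-3/2); with t_0 = 3/5, classification follows.


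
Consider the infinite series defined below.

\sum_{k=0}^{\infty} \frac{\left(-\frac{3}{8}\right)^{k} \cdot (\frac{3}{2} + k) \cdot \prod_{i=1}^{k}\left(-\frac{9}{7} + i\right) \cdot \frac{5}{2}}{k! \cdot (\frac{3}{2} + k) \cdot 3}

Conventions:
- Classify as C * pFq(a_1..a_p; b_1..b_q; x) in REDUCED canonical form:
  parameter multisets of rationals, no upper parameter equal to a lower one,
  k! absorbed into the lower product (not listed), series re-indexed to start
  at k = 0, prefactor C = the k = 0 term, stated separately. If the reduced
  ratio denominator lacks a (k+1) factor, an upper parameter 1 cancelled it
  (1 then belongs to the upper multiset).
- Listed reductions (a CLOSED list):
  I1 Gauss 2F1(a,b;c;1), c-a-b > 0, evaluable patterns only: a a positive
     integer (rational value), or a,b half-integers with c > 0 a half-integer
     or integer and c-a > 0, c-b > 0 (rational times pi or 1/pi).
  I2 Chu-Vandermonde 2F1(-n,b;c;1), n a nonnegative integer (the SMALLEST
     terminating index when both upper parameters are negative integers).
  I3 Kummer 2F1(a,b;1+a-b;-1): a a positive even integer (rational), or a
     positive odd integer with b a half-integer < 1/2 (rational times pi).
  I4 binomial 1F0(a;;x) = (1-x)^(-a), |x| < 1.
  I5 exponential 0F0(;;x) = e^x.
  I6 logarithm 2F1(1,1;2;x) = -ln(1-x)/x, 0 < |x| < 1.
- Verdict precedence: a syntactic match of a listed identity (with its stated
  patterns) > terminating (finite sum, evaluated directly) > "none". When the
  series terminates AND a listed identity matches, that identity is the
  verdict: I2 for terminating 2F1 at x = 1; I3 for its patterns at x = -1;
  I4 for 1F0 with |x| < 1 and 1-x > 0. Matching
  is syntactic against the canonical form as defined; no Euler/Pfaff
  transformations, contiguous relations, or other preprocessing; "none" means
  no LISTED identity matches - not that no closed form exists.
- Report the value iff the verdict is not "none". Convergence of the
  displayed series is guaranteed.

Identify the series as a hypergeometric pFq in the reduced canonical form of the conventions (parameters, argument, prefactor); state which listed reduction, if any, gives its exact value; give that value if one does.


Canonical form: C = \frac{5}{6} times 1F0 with upper {-\frac{2}{7}}, lower {-}, x = -\frac{3}{8}. Verdict: this is binomial (I4) (the 1F0 binomial series: exponent 2/7, x = -\frac{3}{8}). Value: \frac{5}{6} \cdot \left(\frac{11}{8}\right)^{\frac{2}{7}}.

First insight: from the first term \frac{5}{6}: the running product (C = 5/6) telescopes to a rising factorial.
Step ratio: r(k) = -\frac{3}{8} * (k-\frac{2}{7}) / [(k+1)] - rational in k, leading ratio -\frac{3}{8}; with t_0 = \frac{5}{6}, classification follows.


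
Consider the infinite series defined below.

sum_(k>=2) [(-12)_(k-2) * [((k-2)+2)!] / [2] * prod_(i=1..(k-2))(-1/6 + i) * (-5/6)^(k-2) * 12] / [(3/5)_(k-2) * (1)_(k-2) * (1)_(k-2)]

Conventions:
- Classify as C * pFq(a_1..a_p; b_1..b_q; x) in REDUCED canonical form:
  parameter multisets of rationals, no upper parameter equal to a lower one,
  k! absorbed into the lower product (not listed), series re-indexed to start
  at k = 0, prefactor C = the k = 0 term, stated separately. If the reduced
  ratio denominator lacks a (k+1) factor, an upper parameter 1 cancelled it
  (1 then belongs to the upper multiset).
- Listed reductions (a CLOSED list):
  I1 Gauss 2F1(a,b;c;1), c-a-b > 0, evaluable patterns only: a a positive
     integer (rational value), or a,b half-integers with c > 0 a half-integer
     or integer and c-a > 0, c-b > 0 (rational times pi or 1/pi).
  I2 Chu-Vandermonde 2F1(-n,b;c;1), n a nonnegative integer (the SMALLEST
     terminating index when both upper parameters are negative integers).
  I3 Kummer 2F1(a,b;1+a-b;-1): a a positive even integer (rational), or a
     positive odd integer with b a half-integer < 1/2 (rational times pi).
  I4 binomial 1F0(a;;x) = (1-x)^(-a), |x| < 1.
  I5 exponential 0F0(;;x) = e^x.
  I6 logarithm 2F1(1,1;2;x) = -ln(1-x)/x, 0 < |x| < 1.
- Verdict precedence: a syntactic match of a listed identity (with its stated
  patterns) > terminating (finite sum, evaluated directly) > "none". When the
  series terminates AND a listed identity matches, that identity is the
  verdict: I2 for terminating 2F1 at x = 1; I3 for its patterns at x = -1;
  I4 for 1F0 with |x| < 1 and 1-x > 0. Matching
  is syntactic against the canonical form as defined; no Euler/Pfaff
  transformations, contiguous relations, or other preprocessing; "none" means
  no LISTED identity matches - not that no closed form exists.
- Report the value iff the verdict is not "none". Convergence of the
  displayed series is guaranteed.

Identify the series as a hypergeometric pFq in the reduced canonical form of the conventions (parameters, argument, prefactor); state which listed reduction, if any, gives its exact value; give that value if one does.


This is 12 * 3F2(-12, 5/6, 3; 3/5, 1; -5/6) in reduced canonical form. Verdict: terminating. (-12)_k vanishes past k = 12, leaving a 13-term sum, computed directly. Exact value: 3742591846081925879334408837705073/4174268624629171545339592704.

Key step: t_0 being 12, the running product (prefactor 12) telescopes to a rising factorial.
Ratio: r(k) = (-5/6) * (k-12) (k+5/6) (k+3) / [(k+3/5) (k+1) (k+1)] ; factor over Q: parameters, x = (-5/6), and C = 12.


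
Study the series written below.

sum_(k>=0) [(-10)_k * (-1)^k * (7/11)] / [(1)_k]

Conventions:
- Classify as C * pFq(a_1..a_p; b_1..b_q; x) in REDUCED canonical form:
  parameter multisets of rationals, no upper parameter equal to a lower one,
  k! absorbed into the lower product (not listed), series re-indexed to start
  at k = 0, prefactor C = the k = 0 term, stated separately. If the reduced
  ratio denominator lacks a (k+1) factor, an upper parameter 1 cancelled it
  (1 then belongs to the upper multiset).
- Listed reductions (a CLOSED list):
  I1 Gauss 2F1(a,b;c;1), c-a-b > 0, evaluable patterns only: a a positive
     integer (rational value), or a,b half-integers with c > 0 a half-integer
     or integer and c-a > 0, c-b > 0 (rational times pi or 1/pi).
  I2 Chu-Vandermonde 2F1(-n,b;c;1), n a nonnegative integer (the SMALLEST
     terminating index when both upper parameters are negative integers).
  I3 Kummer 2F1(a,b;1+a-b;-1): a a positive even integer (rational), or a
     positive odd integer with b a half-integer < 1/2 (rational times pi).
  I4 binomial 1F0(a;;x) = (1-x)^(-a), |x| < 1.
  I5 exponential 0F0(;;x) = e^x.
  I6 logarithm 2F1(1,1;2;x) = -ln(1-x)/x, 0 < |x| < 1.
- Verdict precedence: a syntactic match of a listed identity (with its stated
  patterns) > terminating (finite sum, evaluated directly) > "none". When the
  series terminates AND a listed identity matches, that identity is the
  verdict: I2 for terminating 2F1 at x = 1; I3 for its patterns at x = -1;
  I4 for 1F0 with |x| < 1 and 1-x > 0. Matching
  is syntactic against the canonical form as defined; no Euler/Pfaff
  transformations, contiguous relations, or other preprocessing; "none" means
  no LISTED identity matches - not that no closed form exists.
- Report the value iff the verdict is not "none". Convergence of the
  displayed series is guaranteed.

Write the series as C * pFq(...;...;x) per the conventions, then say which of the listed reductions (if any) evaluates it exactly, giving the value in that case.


With C = 7/11: the canonical form is 1F0(-10; -; -1). Verdict: terminating - upper -10 stops the sum at k = 10; the 11 terms are added exactly. Its exact value is 7168/11.

Key step: from the first term 7/11: (1)_k (C = 7/11, x = -1) is k! itself.
Adjacent-term ratio: r(k) = (-1) * (k-10) / [(k+1)] - rational; roots negated = parameters, x = (-1), C = 7/11.


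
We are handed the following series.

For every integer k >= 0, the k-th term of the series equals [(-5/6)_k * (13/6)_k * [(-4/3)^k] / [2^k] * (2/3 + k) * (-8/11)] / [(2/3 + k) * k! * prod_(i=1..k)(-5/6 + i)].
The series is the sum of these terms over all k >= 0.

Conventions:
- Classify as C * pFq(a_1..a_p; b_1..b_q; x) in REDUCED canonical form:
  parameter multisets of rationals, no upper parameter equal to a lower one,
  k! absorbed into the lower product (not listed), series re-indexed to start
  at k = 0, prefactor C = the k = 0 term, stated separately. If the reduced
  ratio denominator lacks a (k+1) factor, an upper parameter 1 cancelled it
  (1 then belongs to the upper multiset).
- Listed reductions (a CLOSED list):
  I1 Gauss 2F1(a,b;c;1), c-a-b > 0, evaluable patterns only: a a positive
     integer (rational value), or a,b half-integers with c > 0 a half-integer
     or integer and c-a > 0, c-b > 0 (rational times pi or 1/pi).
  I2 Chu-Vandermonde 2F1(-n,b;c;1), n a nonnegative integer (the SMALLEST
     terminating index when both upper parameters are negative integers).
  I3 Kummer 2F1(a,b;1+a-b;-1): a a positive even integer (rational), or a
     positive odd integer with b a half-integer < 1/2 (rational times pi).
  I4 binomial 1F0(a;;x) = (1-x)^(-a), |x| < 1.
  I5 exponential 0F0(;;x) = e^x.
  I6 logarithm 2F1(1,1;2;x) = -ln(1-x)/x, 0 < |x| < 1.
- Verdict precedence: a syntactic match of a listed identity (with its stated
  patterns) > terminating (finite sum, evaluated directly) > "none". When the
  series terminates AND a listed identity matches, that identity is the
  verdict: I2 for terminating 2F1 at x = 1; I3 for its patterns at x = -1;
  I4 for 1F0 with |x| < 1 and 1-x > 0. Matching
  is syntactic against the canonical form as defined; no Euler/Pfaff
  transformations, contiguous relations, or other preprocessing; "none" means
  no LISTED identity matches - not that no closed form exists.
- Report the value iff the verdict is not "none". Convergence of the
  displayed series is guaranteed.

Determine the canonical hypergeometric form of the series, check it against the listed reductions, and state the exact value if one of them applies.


Classification (C = -8/11): 2F1 with upper {-5/6, 13/6}, lower {1/6}, argument x = -2/3. Verdict: no listed reduction: x = -2/3 and upper {-5/6, 13/6} fail every I1-I6 pattern.

Key step: t_0 = -8/11 here, and the lower running product (C = -8/11) is a rising factorial.
Term ratio: r(k) = (-2/3) * (k-5/6) (k+13/6) / [(k+1/6) (k+1)] - rational; roots negated = parameters, x = (-2/3), C = -8/11.


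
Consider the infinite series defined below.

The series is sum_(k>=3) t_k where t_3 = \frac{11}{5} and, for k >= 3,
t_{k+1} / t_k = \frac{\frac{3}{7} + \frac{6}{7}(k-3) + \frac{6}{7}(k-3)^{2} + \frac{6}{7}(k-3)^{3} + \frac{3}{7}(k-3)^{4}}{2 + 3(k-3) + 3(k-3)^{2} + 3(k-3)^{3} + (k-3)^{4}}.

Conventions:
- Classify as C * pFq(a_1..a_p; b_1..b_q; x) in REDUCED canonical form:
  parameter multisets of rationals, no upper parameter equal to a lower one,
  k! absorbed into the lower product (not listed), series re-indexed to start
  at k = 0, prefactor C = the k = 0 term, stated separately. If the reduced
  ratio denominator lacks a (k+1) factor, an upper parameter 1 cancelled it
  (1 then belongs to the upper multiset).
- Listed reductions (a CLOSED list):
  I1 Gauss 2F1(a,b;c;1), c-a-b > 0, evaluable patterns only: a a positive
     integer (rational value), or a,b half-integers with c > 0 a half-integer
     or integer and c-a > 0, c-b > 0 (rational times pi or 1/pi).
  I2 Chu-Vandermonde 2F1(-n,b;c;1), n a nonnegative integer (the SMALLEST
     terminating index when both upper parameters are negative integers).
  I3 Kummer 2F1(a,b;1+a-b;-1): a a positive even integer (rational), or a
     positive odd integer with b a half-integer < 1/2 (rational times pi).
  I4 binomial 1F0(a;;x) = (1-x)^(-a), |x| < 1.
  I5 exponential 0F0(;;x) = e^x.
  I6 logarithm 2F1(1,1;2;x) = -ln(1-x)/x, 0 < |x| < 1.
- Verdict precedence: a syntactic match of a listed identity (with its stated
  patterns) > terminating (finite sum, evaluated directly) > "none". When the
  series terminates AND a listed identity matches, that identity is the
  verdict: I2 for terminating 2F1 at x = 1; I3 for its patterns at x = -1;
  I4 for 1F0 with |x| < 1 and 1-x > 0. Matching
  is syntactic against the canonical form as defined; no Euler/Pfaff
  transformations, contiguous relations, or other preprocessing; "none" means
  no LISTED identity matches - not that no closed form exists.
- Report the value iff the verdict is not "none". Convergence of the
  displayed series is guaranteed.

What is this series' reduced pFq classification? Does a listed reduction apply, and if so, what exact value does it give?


Key step: t_0 being \frac{11}{5}, the expanded ratio factors over Q; prefactor 11/5, roots give parameters.
Consecutive-term ratio: r(k) = \frac{3}{7} * (k+1) (k+1) / [(k+2) (k+1)] ; factor over Q: parameters, x = \frac{3}{7}, and C = \frac{11}{5}.

The series (x = \frac{3}{7}) is 2F1: upper {1, 1}, lower {2}, prefactor \frac{11}{5}. Verdict: the logarithmic series (I6) fires (the logarithm: parameters (1,1;2), x = \frac{3}{7}). Hence: \left(-\frac{77}{15}\right) \cdot \ln\left(\frac{4}{7}\right).


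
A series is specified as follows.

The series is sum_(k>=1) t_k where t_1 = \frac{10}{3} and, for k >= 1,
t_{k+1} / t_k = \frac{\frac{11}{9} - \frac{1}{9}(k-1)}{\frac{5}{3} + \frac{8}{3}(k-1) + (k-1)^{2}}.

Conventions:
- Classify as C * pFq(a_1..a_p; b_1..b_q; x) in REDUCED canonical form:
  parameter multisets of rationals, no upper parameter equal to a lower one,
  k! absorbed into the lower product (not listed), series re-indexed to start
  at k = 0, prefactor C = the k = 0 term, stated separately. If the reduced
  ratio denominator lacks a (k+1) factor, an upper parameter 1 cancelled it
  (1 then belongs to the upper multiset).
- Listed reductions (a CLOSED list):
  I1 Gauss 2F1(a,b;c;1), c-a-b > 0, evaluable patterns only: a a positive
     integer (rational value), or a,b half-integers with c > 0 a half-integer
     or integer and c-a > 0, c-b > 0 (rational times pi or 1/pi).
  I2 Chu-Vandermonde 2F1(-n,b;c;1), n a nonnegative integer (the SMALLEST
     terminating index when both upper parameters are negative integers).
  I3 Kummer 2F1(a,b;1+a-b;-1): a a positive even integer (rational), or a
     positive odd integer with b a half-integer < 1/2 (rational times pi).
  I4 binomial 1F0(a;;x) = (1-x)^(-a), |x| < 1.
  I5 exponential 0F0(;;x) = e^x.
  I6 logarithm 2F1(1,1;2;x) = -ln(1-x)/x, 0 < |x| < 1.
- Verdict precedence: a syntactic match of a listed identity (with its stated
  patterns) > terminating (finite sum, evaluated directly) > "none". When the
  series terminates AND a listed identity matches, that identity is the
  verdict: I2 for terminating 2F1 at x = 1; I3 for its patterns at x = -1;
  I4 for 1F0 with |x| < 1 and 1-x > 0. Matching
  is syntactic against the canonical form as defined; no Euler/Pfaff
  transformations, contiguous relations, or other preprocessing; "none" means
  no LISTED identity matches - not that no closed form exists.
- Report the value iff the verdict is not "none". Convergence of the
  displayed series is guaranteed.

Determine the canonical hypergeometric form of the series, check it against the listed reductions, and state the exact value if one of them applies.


With C = \frac{10}{3}: the canonical form is 1F1(-11; \frac{5}{3}; -\frac{1}{9}). Verdict: terminating (-11 upstairs). 12 nonzero terms in all; added directly. Hence: \frac{3424203855431196049}{540470381561510400}.

Structural cue: t_0 = \frac{10}{3} here, and roots of the ratio polynomials (prefactor 10/3) are the negated parameters.
Consecutive-term ratio: r(k) = -\frac{1}{9} * (k-11) / [(k+\frac{5}{3}) (k+1)] ; factor over Q: parameters, x = -\frac{1}{9}, and C = \frac{10}{3}.


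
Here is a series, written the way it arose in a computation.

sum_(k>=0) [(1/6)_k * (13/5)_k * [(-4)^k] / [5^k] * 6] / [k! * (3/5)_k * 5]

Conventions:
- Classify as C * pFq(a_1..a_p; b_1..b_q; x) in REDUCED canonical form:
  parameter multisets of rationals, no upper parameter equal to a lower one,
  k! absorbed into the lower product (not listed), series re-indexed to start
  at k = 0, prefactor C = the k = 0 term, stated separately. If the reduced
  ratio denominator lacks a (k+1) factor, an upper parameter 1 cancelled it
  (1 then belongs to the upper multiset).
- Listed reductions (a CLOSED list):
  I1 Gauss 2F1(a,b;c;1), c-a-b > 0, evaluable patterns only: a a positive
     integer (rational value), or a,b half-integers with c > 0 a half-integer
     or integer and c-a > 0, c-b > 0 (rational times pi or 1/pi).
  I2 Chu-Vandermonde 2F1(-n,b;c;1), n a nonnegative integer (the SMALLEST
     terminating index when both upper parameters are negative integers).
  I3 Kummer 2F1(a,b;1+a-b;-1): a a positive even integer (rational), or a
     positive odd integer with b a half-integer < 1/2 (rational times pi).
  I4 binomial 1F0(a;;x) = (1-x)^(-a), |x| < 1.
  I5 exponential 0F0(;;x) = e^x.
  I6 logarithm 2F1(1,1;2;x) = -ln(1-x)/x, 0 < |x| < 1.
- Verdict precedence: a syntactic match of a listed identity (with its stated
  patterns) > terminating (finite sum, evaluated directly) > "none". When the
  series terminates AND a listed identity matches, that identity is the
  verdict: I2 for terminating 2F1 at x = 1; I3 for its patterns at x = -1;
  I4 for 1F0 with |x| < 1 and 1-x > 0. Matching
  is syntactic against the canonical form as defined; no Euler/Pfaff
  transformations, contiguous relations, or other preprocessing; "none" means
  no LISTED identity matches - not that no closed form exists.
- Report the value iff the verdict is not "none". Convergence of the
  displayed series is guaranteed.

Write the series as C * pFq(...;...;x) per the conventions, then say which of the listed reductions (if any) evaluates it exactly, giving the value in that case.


The series (x = -4/5) is 2F1: upper {1/6, 13/5}, lower {3/5}, prefactor 6/5. Verdict: none - at argument -4/5 the multisets {1/6, 13/5} ; {3/5} match no listed identity.

Key observation: t_0 = 6/5 here, and the two geometric factors (C = 6/5, x = -4/5) combine into one argument.
Adjacent-term ratio: r(k) = (-4/5) * (k+1/6) (k+13/5) / [(k+3/5) (k+1)] ; factor over Q: parameters, x = (-4/5), and C = 6/5.


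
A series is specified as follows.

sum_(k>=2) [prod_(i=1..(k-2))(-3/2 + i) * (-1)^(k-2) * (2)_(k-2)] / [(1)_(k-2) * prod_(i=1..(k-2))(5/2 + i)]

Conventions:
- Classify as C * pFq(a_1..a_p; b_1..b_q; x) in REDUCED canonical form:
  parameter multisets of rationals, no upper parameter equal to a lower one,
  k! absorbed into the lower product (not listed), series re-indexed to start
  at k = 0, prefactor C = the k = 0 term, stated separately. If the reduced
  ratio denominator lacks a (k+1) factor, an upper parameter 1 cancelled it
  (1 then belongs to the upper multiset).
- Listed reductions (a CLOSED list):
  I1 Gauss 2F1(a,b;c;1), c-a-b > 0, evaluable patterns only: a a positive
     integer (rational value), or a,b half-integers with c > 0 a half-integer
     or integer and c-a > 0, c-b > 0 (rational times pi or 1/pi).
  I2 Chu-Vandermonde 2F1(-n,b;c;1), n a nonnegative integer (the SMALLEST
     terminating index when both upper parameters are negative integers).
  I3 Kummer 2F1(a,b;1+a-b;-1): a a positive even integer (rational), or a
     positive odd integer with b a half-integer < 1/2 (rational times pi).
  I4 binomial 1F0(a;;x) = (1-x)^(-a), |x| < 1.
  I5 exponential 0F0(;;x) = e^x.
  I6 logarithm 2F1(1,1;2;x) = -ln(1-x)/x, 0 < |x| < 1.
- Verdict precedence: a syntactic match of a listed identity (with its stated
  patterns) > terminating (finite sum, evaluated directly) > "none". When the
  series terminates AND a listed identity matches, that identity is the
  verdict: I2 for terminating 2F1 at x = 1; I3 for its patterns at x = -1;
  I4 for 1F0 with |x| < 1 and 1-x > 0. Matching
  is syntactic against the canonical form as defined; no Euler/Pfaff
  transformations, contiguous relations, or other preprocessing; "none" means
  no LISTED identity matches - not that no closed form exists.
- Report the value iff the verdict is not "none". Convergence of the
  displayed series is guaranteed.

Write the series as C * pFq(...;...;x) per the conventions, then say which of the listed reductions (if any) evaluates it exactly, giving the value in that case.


The series (x = -1) is 2F1: upper {-1/2, 2}, lower {7/2}, prefactor 1. Verdict at x = -1: Kummer (I3) matches (x = -1; c = 7/2 equals 1+a-b for upper {-1/2, 2}: listed pattern). Sum: 5/4.

First insight: t_0 being 1, the running product (C = 1, x = -1) telescopes to a rising factorial.
Term ratio: r(k) = (-1) * (k-1/2) (k+2) / [(k+7/2) (k+1)] - rational in k. x = (-1); t_0 = 1; negate the roots.


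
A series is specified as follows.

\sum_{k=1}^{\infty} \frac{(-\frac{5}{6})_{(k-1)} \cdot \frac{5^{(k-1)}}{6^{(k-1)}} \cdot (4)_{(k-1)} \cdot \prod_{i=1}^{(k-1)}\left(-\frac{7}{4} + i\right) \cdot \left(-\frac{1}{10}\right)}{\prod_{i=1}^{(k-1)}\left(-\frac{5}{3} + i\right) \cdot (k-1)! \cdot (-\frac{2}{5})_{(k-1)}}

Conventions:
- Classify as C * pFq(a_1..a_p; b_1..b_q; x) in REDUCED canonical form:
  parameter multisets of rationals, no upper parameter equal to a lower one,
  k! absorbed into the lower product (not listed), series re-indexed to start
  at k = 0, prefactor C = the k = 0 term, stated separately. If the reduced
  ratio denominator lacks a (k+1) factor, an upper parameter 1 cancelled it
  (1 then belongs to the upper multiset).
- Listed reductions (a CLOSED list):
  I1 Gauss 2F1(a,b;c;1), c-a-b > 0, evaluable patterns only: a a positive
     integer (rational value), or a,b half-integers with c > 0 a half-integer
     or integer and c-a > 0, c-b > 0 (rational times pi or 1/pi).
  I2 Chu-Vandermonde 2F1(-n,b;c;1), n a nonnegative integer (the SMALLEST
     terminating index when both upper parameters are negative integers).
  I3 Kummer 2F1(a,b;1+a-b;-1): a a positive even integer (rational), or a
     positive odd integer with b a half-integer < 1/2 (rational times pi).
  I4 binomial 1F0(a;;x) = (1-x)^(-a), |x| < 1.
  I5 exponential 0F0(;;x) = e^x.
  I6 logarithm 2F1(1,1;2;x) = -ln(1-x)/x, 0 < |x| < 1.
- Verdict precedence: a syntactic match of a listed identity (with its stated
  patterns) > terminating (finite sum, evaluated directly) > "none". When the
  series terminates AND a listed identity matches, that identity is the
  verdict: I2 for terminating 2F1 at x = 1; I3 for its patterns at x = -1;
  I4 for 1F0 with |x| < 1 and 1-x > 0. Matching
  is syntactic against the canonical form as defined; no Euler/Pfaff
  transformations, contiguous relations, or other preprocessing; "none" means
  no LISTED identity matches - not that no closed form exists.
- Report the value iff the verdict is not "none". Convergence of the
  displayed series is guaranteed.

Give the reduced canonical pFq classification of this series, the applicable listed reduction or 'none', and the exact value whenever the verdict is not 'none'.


Classification (C = -\frac{1}{10}): 3F2 with upper {-\frac{5}{6}, -\frac{3}{4}, 4}, lower {-\frac{2}{3}, -\frac{2}{5}}, argument x = \frac{5}{6}. Verdict: none - this 3F2 at x = \frac{5}{6} matches no listed pattern, and upper {-\frac{5}{6}, -\frac{3}{4}, 4} holds no stopper.

Key observation: t_0 being -\frac{1}{10}, the two geometric factors (C = -1/10) combine into one argument.
Consecutive-term ratio: r(k) = \frac{5}{6} * (k-\frac{5}{6}) (k-\frac{3}{4}) (k+4) / [(k-\frac{2}{3}) (k-\frac{2}{5}) (k+1)] ; factor over Q: parameters, x = \frac{5}{6}, and C = -\frac{1}{10}.


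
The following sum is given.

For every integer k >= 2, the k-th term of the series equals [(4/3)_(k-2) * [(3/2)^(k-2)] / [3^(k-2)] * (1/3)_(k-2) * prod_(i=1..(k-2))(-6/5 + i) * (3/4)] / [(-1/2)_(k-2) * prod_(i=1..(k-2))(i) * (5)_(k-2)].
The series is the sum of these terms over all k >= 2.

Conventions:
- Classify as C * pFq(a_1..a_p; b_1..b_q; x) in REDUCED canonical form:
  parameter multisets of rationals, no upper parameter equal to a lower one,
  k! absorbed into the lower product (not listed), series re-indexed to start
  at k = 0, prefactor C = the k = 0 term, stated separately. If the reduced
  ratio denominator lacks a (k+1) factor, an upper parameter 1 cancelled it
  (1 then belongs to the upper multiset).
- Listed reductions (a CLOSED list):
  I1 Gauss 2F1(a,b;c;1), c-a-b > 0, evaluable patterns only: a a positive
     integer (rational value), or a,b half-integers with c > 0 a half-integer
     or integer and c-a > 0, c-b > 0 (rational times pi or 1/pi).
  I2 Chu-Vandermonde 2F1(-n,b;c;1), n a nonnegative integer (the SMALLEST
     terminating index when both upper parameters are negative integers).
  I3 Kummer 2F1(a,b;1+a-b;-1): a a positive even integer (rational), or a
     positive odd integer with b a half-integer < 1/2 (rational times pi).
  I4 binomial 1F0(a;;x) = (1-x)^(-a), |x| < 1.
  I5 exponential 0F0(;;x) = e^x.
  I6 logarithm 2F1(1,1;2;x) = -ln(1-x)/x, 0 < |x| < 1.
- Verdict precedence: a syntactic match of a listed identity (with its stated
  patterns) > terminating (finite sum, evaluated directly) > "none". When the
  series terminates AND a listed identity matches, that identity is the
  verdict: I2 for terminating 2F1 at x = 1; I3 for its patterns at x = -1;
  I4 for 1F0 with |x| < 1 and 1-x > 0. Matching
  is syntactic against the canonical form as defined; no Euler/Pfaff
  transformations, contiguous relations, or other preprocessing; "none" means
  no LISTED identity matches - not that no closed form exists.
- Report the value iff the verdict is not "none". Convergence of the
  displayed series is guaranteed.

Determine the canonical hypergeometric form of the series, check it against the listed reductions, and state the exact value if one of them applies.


With C = 3/4: the canonical form is 3F2(-1/5, 1/3, 4/3; -1/2, 5; 1/2). Verdict: none - this 3F2 at x = 1/2 matches no listed pattern, and upper {-1/5, 1/3, 4/3} holds no stopper.

First insight: t_0 being 3/4, the two k-th powers (C = 3/4, x = 1/2) combine into one argument.
Consecutive-term ratio: r(k) = (1/2) * (k-1/5) (k+1/3) (k+4/3) / [(k-1/2) (k+5) (k+1)] - rational in k. x = (1/2); t_0 = 3/4; negate the roots.


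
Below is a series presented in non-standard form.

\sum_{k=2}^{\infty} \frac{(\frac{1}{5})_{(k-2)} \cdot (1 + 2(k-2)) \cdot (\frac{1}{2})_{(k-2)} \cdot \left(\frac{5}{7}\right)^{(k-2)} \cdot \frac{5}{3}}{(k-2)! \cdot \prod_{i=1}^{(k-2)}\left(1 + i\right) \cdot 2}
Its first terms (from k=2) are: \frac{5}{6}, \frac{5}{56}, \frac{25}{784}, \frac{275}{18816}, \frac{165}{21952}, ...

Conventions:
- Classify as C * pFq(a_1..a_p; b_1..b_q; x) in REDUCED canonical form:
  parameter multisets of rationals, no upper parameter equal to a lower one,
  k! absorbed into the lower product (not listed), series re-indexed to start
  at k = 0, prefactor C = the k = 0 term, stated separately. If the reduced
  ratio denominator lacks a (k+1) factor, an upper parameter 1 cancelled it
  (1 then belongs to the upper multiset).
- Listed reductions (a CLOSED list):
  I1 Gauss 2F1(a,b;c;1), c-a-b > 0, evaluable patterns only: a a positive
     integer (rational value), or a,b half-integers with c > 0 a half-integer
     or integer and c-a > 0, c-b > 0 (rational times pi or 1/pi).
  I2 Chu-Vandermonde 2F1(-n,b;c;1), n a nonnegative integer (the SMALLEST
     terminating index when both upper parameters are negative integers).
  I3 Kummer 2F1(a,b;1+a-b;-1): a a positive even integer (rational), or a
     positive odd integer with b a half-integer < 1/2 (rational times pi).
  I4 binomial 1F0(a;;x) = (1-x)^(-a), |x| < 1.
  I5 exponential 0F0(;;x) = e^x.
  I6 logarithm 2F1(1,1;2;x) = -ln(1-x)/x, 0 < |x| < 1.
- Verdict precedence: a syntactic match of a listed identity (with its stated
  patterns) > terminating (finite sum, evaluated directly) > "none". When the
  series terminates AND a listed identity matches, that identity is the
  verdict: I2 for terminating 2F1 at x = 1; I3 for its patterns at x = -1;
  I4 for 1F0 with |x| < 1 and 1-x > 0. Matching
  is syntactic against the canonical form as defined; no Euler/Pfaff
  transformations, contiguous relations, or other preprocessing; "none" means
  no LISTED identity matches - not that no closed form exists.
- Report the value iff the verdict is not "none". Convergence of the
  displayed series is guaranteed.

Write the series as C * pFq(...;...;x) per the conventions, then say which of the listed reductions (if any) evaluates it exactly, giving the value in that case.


At argument \frac{5}{7}: a 2F1 with upper {\frac{1}{5}, \frac{3}{2}}, lower {2}, scaled by C = \frac{5}{6}. Verdict: none (x = \frac{5}{7}): each listed identity misses the multisets {\frac{1}{5}, \frac{3}{2}} ; {2}.

Key step: t_0 = \frac{5}{6} here, and the lower running product (C = 5/6, x = 5/7) is a rising factorial.
Adjacent-term ratio: r(k) = \frac{5}{7} * (k+\frac{1}{5}) (k+\frac{3}{2}) / [(k+2) (k+1)] - rational in k. x = \frac{5}{7}; t_0 = \frac{5}{6}; negate the roots.


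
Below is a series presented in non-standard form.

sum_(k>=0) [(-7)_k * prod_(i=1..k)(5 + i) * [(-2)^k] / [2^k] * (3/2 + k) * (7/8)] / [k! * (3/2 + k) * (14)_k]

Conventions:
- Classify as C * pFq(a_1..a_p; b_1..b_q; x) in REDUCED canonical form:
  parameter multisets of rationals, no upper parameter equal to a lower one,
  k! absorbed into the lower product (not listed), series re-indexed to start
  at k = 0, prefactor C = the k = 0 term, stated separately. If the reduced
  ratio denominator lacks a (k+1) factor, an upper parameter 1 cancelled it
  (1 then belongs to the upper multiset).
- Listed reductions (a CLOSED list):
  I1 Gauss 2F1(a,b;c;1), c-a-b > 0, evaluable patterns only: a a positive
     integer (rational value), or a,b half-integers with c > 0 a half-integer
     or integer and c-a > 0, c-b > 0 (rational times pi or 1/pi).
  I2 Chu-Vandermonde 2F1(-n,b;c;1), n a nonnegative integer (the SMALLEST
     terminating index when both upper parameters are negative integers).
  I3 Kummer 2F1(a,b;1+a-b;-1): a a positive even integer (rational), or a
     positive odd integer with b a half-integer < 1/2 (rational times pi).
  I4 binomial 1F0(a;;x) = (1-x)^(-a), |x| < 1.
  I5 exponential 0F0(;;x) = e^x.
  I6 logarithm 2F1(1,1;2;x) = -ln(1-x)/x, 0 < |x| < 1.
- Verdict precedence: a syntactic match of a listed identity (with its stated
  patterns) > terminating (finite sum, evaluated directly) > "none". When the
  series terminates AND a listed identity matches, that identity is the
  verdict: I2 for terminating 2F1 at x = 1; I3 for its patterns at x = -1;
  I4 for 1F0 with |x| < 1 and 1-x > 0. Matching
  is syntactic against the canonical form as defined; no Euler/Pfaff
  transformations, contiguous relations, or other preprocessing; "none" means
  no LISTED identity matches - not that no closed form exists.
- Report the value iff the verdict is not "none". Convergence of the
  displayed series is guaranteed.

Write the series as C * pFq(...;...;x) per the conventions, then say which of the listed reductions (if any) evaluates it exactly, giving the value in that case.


Reduced: x = -1, 2F1, upper = {-7, 6}, lower = {14}, C = 7/8. Verdict: Kummer's theorem (I3) applies (x = -1; c = 14 equals 1+a-b for upper {-7, 6}: listed pattern). Exact value: 1001/80.

First insight: x = (-1) and striking the common factor k + 3/2 reduces the term (C = 7/8, x = -1).
Ratio: r(k) = (-1) * (k-7) (k+6) / [(k+14) (k+1)] - poly over poly, x = (-1) from leading terms; C = 7/8 at k = 0.


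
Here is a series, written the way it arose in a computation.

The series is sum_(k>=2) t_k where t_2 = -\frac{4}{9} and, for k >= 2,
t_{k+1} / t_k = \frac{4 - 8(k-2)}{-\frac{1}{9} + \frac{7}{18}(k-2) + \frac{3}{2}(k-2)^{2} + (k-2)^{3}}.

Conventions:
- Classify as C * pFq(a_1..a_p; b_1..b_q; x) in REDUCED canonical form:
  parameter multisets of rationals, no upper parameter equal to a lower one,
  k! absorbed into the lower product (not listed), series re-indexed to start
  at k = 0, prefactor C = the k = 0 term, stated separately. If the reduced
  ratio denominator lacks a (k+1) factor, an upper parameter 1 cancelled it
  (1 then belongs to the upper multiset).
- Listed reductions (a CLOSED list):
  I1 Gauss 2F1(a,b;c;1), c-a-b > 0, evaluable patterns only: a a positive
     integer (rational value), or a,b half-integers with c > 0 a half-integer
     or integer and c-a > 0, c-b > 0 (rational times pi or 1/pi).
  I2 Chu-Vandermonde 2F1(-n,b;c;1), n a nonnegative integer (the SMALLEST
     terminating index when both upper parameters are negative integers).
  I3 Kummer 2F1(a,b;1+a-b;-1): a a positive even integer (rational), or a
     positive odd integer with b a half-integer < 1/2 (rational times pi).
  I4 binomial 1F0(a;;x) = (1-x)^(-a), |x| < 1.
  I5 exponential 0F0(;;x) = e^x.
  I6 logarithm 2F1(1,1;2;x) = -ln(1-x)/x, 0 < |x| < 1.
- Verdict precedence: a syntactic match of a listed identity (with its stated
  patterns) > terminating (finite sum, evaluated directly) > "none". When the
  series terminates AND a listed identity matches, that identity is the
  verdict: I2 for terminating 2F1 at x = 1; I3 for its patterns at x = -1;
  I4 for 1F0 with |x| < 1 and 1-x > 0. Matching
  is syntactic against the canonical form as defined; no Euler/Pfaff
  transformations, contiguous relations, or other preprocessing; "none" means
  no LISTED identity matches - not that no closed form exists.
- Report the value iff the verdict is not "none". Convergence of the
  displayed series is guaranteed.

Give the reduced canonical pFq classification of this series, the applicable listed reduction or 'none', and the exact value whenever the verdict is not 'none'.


x = -8 here; the reduced form reads 1F2, upper {-\frac{1}{2}}, lower {-\frac{1}{6}, \frac{2}{3}}, C = -\frac{4}{9}. Verdict: none. A 1F2 with upper {-\frac{1}{2}} fits none of I1-I6 at x = -8; the sum runs forever.

Structural cue: with t_0 = -\frac{4}{9}, factor the ratio over Q (C = -4/9): negated roots = parameters.
Consecutive-term ratio: r(k) = -8 * (k-\frac{1}{2}) / [(k-\frac{1}{6}) (k+\frac{2}{3}) (k+1)] - rational in k, leading ratio -8; with t_0 = -\frac{4}{9}, classification follows.


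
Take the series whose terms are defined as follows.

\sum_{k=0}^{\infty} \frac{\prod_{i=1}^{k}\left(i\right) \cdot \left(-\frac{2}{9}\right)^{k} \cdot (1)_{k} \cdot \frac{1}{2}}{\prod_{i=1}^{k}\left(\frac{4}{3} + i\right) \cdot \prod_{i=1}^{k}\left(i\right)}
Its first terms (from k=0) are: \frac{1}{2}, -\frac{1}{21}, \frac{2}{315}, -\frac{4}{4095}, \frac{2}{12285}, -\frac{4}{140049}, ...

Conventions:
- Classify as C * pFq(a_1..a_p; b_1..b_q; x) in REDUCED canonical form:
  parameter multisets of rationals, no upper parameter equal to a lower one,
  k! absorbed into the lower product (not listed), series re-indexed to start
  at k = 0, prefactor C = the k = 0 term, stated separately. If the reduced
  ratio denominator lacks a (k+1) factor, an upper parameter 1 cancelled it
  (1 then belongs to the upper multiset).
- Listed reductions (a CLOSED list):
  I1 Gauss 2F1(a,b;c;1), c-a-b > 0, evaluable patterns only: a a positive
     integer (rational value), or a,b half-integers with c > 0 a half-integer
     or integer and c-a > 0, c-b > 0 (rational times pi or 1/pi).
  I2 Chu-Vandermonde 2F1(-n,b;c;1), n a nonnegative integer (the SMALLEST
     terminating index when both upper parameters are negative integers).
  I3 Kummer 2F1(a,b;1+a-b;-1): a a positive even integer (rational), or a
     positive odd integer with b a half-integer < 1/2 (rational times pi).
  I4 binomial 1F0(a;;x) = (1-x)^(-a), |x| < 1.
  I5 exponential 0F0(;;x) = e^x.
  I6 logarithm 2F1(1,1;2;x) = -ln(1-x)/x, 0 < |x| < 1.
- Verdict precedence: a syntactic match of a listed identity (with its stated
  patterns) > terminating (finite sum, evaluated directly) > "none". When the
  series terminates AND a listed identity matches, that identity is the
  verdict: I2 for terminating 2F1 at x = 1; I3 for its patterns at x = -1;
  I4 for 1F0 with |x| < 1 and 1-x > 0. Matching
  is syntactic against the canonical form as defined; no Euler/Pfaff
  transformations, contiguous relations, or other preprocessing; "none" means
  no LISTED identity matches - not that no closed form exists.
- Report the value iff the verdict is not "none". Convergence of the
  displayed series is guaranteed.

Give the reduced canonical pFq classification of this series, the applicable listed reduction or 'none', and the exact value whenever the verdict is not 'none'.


Canonical form: C = \frac{1}{2} times 2F1 with upper {1, 1}, lower {\frac{7}{3}}, x = -\frac{2}{9}. Verdict: none. Every listed pattern misses the 2F1 form at -\frac{2}{9}, upper {1, 1}.

Key step: t_0 = \frac{1}{2} here, and the lower running product (C = 1/2, x = -2/9) is a rising factorial.
Consecutive-term ratio: r(k) = -\frac{2}{9} * (k+1) (k+1) / [(k+\frac{7}{3}) (k+1)] - rational; roots negated = parameters, x = -\frac{2}{9}, C = \frac{1}{2}.


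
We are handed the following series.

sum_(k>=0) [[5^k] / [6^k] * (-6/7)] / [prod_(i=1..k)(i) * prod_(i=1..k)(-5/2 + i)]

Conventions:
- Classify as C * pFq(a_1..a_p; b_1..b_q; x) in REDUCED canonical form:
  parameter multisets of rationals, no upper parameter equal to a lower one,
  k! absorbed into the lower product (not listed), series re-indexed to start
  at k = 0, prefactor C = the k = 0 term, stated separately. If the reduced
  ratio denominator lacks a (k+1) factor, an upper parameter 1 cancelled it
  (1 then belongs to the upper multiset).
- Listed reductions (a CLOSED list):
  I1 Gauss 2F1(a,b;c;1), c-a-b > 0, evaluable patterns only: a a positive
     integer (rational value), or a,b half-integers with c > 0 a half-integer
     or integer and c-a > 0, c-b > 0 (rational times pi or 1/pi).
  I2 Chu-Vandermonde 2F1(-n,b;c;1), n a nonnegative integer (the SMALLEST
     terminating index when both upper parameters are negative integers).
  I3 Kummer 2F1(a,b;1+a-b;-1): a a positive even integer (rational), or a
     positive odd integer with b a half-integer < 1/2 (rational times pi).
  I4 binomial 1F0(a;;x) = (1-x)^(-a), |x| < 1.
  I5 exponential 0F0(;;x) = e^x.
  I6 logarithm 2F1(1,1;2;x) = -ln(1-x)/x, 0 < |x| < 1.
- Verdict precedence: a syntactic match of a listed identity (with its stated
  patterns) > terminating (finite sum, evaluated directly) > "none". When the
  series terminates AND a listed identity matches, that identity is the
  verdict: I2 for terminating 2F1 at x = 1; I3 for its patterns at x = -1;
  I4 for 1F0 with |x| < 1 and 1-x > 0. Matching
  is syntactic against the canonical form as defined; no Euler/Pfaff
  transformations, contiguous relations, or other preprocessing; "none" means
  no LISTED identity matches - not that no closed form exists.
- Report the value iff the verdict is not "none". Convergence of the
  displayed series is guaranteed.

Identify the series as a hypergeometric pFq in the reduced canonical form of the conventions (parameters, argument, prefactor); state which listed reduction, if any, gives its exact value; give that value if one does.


Classification (C = -6/7): 0F1 with upper {-}, lower {-3/2}, argument x = 5/6. Verdict: none. No listed pattern accepts 0F1(-; -3/2; 5/6).

Structural cue: from the first term -6/7: the two geometric factors (C = -6/7, x = 5/6) combine into one argument.
Ratio: r(k) = (5/6) * 1 / [(k-3/2) (k+1)] ; factor over Q: parameters, x = (5/6), and C = -6/7.
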